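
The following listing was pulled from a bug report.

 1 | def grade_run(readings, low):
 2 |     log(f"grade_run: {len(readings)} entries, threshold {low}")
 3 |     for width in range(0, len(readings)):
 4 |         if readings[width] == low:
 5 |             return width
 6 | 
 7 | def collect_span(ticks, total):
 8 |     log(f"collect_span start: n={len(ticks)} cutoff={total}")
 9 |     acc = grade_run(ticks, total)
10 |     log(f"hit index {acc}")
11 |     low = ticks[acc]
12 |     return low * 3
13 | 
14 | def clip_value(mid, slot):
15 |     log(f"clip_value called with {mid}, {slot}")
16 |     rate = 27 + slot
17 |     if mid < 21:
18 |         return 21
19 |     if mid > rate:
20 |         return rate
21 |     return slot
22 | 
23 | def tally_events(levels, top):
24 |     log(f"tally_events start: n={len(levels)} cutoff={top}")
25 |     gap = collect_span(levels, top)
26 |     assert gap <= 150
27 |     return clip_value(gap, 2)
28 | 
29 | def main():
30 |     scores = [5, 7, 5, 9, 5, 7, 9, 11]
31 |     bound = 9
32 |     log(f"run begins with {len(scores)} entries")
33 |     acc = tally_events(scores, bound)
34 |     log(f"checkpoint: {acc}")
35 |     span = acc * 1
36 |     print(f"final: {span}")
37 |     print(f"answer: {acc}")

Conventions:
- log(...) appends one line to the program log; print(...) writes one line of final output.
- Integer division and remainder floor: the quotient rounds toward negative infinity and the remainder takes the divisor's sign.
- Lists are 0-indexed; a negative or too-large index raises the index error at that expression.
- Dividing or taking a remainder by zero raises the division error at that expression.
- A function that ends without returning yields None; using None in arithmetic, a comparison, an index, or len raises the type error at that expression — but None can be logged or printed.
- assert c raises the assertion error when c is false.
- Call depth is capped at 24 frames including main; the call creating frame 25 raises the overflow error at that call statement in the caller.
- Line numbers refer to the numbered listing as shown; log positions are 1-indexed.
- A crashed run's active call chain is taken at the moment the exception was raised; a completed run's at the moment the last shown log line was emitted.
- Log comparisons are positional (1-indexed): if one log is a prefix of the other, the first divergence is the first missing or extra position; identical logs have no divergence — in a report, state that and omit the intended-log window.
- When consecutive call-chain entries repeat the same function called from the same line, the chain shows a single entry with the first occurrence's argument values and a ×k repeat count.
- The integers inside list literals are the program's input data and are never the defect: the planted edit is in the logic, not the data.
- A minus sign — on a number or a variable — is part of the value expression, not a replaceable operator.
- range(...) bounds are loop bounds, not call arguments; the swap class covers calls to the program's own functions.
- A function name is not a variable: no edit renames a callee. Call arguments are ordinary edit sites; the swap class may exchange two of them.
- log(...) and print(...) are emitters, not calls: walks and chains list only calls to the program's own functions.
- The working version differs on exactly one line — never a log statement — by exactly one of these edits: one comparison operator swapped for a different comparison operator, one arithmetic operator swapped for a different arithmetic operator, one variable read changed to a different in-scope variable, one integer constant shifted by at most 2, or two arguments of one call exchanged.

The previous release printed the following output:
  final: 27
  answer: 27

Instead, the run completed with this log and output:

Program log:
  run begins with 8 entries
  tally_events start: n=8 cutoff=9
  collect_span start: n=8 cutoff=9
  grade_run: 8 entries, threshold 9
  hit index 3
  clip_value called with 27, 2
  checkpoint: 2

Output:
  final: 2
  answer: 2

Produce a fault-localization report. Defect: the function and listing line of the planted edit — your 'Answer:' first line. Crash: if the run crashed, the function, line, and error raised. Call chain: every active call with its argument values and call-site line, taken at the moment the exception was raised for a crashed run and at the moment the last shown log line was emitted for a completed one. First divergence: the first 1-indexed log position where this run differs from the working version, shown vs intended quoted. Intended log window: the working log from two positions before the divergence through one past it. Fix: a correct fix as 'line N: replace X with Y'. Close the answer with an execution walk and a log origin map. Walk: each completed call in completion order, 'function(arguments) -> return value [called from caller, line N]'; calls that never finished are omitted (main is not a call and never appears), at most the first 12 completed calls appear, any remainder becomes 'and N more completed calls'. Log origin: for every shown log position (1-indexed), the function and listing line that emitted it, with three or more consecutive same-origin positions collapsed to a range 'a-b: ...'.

Answer: the defect is in clip_value at line 21.
The tell: Position 7 is the first bad log line: 'checkpoint: 2' should read 'checkpoint: 27'.
Call chain: main.
First divergence: position 7 — shown 'checkpoint: 2', intended 'checkpoint: 27'.
Intended log window:
  5: hit index 3
  6: clip_value called with 27, 2
  7: checkpoint: 27
Execution walk:
  grade_run([5, 7, 5, 9, 5, 7, 9, 11], 9) -> 3  [called from collect_span, line 9]
  collect_span([5, 7, 5, 9, 5, 7, 9, 11], 9) -> 27  [called from tally_events, line 25]
  clip_value(27, 2) -> 2  [called from tally_events, line 27]
  tally_events([5, 7, 5, 9, 5, 7, 9, 11], 9) -> 2  [called from main, line 33]
Origin of each log line:
  1 — main, line 32
  2 — tally_events, line 24
  3 — collect_span, line 8
  4 — grade_run, line 2
  5 — collect_span, line 10
  6 — clip_value, line 15
  7 — main, line 34
A correct fix: line 21: replace `slot` with `mid`.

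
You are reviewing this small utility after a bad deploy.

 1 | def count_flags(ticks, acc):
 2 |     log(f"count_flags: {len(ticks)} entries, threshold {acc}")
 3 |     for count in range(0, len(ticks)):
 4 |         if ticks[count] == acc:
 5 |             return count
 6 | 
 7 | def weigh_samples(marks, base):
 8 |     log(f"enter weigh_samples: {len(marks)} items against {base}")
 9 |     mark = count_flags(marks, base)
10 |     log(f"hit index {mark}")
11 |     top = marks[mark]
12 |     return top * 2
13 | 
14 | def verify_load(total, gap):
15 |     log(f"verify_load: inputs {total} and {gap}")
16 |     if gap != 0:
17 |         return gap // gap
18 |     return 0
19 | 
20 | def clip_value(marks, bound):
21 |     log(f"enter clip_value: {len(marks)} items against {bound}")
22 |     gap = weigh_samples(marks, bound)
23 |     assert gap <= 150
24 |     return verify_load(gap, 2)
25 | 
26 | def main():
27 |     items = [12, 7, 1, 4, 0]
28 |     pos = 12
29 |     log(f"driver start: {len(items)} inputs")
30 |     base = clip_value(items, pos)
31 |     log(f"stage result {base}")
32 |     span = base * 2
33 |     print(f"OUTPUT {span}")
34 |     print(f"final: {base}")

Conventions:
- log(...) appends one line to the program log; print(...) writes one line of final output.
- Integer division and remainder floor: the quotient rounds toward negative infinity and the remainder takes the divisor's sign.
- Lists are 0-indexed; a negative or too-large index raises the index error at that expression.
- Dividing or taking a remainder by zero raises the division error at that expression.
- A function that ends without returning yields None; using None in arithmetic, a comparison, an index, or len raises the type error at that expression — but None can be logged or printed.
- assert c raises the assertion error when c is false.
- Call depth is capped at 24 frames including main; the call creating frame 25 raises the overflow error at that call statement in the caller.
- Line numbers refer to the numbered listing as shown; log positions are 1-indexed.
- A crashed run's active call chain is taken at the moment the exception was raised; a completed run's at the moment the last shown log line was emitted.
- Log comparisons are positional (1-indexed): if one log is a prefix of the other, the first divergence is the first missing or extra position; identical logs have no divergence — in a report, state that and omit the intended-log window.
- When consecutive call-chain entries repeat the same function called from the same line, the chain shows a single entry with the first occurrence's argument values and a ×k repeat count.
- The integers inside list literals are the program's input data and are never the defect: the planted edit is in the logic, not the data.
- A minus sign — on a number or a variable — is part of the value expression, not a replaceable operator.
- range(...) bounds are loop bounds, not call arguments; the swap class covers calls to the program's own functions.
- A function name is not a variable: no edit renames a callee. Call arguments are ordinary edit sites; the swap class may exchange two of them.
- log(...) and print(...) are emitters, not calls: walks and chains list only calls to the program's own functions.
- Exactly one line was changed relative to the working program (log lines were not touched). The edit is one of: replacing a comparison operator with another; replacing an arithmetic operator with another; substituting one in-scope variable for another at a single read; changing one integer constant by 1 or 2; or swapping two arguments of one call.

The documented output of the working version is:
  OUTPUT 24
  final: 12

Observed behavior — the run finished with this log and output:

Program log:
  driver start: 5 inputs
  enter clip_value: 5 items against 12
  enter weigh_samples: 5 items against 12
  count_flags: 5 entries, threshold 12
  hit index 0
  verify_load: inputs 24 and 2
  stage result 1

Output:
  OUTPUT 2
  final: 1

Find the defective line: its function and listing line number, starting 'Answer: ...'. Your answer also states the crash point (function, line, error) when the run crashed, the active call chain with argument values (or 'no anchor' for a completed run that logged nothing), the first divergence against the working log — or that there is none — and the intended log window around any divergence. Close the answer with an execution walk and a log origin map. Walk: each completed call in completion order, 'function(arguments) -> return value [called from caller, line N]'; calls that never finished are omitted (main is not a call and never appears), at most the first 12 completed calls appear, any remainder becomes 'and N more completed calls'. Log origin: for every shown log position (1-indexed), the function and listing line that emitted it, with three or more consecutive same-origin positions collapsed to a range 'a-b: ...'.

Answer: the defect is in verify_load at line 17.
Core observation: Position 7 is the first bad log line: 'stage result 1' should read 'stage result 12'.
Call chain: main.
First divergence: position 7 — shown 'stage result 1', intended 'stage result 12'.
Intended log window:
  5: hit index 0
  6: verify_load: inputs 24 and 2
  7: stage result 12
Execution walk:
  count_flags([12, 7, 1, 4, 0], 12) -> 0  [called from weigh_samples, line 9]
  weigh_samples([12, 7, 1, 4, 0], 12) -> 24  [called from clip_value, line 22]
  verify_load(24, 2) -> 1  [called from clip_value, line 24]
  clip_value([12, 7, 1, 4, 0], 12) -> 1  [called from main, line 30]
Log origin:
  1: from main, line 29
  2: from clip_value, line 21
  3: from weigh_samples, line 8
  4: from count_flags, line 2
  5: from weigh_samples, line 10
  6: from verify_load, line 15
  7: from main, line 31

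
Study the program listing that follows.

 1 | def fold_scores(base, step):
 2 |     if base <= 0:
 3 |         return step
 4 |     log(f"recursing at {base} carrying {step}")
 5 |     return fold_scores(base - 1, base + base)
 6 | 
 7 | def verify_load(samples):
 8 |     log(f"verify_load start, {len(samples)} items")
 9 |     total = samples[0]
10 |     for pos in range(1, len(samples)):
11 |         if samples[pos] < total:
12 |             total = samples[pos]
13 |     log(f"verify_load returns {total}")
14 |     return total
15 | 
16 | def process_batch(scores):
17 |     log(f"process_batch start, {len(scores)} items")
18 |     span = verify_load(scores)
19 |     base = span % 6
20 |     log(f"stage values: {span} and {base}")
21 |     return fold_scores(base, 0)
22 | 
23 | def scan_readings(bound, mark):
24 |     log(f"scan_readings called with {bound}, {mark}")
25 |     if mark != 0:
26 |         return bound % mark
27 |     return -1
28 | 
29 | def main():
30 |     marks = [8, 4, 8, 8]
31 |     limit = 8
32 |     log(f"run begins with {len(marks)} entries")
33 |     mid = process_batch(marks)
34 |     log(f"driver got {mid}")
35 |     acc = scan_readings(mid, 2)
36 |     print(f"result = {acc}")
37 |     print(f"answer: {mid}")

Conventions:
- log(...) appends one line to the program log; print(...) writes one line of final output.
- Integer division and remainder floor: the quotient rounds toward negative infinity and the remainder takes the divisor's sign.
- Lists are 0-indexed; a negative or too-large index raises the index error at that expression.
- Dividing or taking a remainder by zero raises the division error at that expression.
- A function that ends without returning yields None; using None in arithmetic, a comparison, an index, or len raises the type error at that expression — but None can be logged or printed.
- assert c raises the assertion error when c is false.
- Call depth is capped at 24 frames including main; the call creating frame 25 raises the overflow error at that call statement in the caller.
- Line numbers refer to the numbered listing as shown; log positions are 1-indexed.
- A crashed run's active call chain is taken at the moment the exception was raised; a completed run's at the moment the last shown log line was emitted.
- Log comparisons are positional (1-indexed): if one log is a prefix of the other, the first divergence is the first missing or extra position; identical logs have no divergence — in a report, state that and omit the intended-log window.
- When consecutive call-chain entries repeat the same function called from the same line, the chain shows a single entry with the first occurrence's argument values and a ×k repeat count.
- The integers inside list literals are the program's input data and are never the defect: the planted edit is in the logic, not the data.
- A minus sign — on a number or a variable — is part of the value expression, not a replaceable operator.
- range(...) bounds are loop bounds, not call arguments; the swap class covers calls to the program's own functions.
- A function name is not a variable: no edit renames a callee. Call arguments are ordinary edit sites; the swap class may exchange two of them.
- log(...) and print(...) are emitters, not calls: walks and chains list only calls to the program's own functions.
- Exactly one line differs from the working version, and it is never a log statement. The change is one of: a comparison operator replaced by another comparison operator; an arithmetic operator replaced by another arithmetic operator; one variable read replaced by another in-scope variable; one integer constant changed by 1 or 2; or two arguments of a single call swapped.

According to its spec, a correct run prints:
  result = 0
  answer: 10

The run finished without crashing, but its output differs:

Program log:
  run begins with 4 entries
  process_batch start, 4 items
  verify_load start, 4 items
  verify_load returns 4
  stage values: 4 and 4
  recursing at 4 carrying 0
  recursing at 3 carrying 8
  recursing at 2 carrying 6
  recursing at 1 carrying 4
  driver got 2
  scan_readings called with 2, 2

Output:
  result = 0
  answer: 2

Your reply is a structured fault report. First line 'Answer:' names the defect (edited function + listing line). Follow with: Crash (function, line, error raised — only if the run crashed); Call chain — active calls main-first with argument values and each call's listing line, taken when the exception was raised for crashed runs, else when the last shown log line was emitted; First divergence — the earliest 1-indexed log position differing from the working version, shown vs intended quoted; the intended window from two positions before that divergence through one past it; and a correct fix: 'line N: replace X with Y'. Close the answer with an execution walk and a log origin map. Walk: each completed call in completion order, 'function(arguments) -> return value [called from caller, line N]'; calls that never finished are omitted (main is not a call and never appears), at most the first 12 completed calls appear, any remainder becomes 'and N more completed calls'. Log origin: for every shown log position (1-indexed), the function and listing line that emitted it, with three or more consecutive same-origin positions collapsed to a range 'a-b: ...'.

Answer: the defect is in fold_scores at line 5.
Core observation: Log line 7 is where behavior first shows: 'recursing at 3 carrying 8' appears instead of 'recursing at 3 carrying 4'.
Call chain: main -> scan_readings(2, 2) (called at line 35).
First divergence: position 7; shown 'recursing at 3 carrying 8' vs intended 'recursing at 3 carrying 4'.
Intended log window:
  5: stage values: 4 and 4
  6: recursing at 4 carrying 0
  7: recursing at 3 carrying 4
  8: recursing at 2 carrying 7
Execution walk:
  verify_load([8, 4, 8, 8]) -> 4  [called from process_batch, line 18]
  fold_scores(0, 2) -> 2  [called from fold_scores, line 5]
  fold_scores(1, 4) -> 2  [called from fold_scores, line 5]
  fold_scores(2, 6) -> 2  [called from fold_scores, line 5]
  fold_scores(3, 8) -> 2  [called from fold_scores, line 5]
  fold_scores(4, 0) -> 2  [called from process_batch, line 21]
  process_batch([8, 4, 8, 8]) -> 2  [called from main, line 33]
  scan_readings(2, 2) -> 0  [called from main, line 35]
Log origin:
  1 — main, line 32
  2 — process_batch, line 17
  3 — verify_load, line 8
  4 — verify_load, line 13
  5 — process_batch, line 20
  6-9 — fold_scores, line 4
  10 — main, line 34
  11 — scan_readings, line 24
A correct fix: line 5: replace `base + base` with `step + base`.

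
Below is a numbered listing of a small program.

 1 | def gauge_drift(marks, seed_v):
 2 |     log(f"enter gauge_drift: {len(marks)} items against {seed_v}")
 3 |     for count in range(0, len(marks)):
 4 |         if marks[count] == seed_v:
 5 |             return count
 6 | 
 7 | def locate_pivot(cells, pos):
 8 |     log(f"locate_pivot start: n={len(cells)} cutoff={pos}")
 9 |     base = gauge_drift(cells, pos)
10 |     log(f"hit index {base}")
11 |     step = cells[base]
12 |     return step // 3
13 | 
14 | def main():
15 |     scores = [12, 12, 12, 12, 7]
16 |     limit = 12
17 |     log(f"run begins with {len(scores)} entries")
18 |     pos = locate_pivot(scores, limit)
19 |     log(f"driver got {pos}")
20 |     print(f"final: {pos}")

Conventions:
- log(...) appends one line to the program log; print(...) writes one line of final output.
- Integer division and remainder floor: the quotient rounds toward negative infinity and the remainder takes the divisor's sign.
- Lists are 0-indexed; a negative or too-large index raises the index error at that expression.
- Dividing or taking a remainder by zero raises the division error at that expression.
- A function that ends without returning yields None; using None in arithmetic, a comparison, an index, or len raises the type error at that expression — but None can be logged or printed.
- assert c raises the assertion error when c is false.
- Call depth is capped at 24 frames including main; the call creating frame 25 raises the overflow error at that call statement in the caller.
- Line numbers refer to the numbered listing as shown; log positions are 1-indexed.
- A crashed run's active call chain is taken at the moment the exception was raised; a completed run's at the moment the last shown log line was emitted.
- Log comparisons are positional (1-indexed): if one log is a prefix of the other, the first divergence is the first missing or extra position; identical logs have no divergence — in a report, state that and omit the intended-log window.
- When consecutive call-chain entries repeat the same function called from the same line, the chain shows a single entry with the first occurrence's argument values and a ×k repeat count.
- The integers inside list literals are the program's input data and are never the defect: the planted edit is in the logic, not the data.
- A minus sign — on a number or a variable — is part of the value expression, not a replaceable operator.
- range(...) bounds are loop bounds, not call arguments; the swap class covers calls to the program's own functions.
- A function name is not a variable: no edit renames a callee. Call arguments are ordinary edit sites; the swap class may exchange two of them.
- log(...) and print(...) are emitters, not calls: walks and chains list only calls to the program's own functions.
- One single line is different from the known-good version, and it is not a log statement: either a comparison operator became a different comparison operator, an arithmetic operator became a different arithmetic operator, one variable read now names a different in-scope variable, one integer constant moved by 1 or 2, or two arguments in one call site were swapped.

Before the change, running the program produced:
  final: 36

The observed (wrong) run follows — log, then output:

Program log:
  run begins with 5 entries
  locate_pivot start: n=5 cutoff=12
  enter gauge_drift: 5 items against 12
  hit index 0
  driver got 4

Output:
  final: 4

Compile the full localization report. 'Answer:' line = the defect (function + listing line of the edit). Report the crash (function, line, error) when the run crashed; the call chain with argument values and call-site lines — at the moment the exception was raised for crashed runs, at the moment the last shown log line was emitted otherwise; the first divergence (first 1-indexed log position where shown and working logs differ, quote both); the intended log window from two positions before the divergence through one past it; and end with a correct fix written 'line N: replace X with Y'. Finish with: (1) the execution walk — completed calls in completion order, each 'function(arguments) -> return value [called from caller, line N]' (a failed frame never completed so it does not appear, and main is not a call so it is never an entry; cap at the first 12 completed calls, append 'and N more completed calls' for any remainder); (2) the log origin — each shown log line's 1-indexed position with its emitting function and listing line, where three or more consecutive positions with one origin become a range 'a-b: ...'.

Answer: the defect is in locate_pivot at line 12.
Key fact: At log position 5 the runs split — shown 'driver got 4', but the working version logs 'driver got 36'.
Call chain: main.
First divergence: at position 5 the run shows 'driver got 4' where the working version logs 'driver got 36'.
Intended log window:
  3: enter gauge_drift: 5 items against 12
  4: hit index 0
  5: driver got 36
Execution walk:
  gauge_drift([12, 12, 12, 12, 7], 12) -> 0  [called from locate_pivot, line 9]
  locate_pivot([12, 12, 12, 12, 7], 12) -> 4  [called from main, line 18]
Log line origins:
  1: logged in main at line 17
  2: logged in locate_pivot at line 8
  3: logged in gauge_drift at line 2
  4: logged in locate_pivot at line 10
  5: logged in main at line 19
A correct fix: line 12: replace `//` with `*`.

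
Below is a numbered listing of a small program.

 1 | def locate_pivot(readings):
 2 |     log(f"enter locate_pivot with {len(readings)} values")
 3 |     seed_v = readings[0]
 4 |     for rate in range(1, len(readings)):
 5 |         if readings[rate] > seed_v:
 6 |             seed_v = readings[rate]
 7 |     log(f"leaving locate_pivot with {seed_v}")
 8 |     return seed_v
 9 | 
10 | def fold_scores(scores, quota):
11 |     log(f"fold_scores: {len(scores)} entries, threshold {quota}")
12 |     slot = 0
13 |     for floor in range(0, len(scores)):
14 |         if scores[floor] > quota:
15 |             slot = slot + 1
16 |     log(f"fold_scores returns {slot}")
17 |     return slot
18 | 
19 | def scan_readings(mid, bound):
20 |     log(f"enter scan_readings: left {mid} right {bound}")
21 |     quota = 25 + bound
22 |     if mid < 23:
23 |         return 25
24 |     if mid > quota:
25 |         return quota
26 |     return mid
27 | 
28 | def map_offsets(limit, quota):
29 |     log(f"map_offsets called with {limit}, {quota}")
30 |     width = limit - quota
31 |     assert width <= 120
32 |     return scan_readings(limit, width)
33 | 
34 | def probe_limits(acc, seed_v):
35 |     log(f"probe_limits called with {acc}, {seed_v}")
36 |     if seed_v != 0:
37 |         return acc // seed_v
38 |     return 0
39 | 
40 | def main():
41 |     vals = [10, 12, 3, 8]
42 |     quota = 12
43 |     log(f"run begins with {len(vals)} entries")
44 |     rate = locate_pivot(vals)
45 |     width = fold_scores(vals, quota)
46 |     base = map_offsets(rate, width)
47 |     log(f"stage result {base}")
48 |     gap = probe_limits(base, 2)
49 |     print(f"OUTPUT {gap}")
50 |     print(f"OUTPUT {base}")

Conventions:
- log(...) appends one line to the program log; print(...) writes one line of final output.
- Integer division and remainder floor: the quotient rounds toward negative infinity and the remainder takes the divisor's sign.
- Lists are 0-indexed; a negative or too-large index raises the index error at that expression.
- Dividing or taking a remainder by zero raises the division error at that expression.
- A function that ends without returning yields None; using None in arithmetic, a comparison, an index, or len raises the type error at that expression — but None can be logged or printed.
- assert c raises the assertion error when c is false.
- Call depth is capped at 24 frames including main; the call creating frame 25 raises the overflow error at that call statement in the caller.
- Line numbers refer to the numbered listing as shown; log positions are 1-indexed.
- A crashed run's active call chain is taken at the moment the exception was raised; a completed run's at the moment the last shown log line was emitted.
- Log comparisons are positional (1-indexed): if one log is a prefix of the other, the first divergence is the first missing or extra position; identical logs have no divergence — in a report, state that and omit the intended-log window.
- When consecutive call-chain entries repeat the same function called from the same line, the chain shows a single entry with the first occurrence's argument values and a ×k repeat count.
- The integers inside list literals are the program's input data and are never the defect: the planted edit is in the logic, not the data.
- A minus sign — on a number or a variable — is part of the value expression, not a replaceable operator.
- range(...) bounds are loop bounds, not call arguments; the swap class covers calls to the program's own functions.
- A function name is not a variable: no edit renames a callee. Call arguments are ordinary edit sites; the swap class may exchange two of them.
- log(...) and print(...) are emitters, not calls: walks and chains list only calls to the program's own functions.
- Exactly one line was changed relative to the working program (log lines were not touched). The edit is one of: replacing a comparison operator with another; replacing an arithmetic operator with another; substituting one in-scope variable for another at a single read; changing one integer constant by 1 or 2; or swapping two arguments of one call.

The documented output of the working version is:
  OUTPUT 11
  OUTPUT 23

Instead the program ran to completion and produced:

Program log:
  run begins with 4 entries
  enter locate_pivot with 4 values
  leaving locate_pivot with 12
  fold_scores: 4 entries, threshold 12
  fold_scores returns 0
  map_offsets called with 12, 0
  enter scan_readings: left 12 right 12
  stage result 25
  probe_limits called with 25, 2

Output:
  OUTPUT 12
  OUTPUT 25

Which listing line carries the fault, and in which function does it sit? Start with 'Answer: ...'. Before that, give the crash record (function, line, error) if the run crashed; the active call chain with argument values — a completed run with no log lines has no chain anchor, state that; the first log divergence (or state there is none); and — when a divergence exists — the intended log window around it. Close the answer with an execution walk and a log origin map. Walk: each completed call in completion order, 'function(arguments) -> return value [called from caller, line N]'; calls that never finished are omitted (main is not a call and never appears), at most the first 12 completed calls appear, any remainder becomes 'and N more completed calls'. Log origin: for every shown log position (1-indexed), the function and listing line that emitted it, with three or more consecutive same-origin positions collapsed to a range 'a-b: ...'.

Answer: the defect is in scan_readings at line 23.
Key observation: The earliest visible damage is log position 8 — 'stage result 25' rather than the intended 'stage result 23'.
Call chain: main -> probe_limits(25, 2) (called at line 48).
First divergence: position 8 — the shown line 'stage result 25' should read 'stage result 23'.
Intended log window:
  6: map_offsets called with 12, 0
  7: enter scan_readings: left 12 right 12
  8: stage result 23
  9: probe_limits called with 23, 2
Execution walk:
  locate_pivot([10, 12, 3, 8]) -> 12  [called from main, line 44]
  fold_scores([10, 12, 3, 8], 12) -> 0  [called from main, line 45]
  scan_readings(12, 12) -> 25  [called from map_offsets, line 32]
  map_offsets(12, 0) -> 25  [called from main, line 46]
  probe_limits(25, 2) -> 12  [called from main, line 48]
Log origin:
  1: from main, line 43
  2: from locate_pivot, line 2
  3: from locate_pivot, line 7
  4: from fold_scores, line 11
  5: from fold_scores, line 16
  6: from map_offsets, line 29
  7: from scan_readings, line 20
  8: from main, line 47
  9: from probe_limits, line 35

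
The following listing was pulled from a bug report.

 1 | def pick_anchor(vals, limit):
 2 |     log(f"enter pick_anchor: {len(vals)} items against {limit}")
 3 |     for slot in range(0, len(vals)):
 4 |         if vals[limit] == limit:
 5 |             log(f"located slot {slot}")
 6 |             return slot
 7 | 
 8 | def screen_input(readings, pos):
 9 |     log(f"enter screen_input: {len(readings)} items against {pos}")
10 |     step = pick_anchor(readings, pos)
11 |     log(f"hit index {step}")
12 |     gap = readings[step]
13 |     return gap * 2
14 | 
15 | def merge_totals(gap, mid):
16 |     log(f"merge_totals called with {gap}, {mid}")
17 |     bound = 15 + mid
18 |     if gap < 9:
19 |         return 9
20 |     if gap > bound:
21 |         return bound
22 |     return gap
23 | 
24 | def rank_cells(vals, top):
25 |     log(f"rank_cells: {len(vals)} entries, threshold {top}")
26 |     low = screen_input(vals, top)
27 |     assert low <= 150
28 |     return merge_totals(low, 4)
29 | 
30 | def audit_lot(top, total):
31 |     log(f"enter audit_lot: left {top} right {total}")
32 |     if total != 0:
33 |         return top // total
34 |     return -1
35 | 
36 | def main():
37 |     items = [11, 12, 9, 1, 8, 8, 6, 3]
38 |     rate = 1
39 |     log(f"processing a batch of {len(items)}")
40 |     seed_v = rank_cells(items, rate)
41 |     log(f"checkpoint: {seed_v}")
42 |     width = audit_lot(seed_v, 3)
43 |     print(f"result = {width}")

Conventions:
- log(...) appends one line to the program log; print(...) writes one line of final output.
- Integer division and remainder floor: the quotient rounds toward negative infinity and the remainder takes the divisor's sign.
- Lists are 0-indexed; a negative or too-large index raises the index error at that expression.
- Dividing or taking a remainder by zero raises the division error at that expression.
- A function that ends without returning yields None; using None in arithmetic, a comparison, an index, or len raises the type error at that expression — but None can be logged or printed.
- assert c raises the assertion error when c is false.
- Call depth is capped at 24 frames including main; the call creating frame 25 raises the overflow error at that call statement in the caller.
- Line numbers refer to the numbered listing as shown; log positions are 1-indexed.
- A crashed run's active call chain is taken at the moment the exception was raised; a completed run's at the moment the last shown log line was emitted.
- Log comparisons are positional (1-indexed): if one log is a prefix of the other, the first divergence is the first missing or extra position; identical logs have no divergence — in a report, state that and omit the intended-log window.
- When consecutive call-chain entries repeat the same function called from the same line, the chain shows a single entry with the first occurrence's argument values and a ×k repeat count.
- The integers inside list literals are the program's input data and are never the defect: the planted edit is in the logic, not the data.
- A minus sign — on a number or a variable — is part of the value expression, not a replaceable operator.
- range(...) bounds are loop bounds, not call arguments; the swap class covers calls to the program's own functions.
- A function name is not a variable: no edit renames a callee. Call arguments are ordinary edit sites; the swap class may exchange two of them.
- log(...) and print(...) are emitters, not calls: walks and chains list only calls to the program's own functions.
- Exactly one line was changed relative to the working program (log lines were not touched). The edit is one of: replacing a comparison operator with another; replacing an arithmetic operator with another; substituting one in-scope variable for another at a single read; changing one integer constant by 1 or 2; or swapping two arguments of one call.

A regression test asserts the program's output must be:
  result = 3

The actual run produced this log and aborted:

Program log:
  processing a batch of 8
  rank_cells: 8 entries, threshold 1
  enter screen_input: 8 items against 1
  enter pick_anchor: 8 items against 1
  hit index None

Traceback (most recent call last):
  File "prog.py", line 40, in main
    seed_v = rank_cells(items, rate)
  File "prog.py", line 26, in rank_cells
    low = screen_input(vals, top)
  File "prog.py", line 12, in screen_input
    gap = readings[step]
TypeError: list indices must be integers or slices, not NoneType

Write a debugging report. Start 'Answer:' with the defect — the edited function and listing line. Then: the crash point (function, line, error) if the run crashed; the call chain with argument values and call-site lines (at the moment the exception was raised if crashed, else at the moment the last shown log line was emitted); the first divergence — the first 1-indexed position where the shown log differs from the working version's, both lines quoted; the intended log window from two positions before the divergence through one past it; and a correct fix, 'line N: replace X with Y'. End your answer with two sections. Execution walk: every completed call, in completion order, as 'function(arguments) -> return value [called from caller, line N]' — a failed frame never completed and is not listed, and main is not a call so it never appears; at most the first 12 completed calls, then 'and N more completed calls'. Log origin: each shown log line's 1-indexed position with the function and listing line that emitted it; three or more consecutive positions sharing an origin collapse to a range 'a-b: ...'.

Answer: the defect is in pick_anchor at line 4.
Core observation: The earliest visible damage is log position 5 — 'hit index None' rather than the intended 'located slot 3'.
Crash: screen_input, line 12, TypeError.
Call chain: main -> rank_cells([11, 12, 9, 1, 8, 8, 6, 3], 1) (called at line 40) -> screen_input([11, 12, 9, 1, 8, 8, 6, 3], 1) (called at line 26).
First divergence: position 5 — shown 'hit index None', intended 'located slot 3'.
Intended log window:
  3: enter screen_input: 8 items against 1
  4: enter pick_anchor: 8 items against 1
  5: located slot 3
  6: hit index 3
Execution walk:
  pick_anchor([11, 12, 9, 1, 8, 8, 6, 3], 1) -> None  [called from screen_input, line 10]
Log origin:
  1 — main, line 39
  2 — rank_cells, line 25
  3 — screen_input, line 9
  4 — pick_anchor, line 2
  5 — screen_input, line 11
A correct fix: line 4: replace `vals[limit]` with `vals[slot]`.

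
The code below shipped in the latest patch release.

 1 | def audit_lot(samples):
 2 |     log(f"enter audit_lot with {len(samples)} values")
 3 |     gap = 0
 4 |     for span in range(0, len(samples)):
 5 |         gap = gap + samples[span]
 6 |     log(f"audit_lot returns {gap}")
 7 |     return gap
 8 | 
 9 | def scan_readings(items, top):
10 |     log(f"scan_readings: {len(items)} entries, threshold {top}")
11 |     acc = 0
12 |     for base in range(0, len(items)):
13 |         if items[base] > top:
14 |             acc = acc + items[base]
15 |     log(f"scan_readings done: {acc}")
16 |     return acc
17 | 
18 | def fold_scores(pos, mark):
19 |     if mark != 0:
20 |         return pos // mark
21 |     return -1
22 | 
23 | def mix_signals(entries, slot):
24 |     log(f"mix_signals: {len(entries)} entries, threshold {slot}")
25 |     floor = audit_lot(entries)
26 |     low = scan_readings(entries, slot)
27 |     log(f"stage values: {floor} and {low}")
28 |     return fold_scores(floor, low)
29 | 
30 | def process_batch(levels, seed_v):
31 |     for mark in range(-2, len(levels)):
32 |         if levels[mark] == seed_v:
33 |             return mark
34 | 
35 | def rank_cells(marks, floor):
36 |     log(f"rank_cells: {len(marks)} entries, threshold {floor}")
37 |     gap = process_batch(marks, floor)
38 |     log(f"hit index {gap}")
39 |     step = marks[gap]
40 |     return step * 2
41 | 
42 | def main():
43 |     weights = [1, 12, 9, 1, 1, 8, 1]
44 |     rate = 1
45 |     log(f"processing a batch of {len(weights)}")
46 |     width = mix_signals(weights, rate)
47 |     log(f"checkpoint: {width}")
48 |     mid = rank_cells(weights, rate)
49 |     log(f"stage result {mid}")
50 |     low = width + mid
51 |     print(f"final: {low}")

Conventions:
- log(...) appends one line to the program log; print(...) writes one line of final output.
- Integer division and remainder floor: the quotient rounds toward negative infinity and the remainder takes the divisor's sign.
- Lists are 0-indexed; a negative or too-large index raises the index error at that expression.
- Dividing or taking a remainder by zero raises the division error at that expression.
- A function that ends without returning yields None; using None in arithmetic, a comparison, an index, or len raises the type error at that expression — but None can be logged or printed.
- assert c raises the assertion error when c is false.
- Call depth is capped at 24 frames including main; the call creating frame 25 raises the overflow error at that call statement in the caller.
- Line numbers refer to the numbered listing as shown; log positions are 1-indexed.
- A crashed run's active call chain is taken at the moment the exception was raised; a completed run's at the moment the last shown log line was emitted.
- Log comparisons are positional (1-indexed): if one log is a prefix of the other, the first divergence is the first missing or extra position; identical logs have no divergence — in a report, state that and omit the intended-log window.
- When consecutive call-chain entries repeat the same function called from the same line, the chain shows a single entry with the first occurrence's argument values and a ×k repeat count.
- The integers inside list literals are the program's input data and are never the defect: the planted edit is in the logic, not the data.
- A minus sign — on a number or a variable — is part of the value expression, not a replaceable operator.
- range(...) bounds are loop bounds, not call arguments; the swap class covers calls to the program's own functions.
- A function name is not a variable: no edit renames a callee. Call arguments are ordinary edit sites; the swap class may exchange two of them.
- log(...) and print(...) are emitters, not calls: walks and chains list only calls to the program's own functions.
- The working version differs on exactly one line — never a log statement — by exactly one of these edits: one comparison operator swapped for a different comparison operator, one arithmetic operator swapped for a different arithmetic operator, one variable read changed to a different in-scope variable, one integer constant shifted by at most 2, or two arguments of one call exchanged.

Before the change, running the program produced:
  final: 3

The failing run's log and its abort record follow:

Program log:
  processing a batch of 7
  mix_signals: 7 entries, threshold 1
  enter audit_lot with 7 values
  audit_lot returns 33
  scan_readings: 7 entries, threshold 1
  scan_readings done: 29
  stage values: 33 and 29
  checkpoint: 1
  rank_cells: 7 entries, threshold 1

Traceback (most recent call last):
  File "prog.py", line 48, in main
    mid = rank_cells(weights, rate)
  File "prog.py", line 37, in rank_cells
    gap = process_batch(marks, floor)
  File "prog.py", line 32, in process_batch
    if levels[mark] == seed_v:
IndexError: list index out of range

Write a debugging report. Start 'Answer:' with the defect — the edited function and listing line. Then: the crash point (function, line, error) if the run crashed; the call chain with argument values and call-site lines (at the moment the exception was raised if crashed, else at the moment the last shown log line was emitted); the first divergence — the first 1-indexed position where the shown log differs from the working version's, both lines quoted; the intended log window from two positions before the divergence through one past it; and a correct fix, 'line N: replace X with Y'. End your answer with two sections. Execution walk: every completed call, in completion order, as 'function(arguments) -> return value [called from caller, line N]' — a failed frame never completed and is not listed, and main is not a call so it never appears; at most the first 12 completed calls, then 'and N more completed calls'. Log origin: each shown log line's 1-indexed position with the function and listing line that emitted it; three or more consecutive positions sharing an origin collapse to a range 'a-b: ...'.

Answer: the defect is in process_batch at line 31.
The tell: The log ends early — 9 lines, where the working version next logs 'hit index 0'.
Crash: process_batch, line 32, IndexError.
Call chain: main -> rank_cells([1, 12, 9, 1, 1, 8, 1], 1) (called at line 48) -> process_batch([1, 12, 9, 1, 1, 8, 1], 1) (called at line 37).
First divergence: position 10 — the faulty run's log ends after 9 lines; the working version continues with 'hit index 0'.
Intended log window:
  8: checkpoint: 1
  9: rank_cells: 7 entries, threshold 1
  10: hit index 0
  11: stage result 2
Execution walk:
  audit_lot([1, 12, 9, 1, 1, 8, 1]) -> 33  [called from mix_signals, line 25]
  scan_readings([1, 12, 9, 1, 1, 8, 1], 1) -> 29  [called from mix_signals, line 26]
  fold_scores(33, 29) -> 1  [called from mix_signals, line 28]
  mix_signals([1, 12, 9, 1, 1, 8, 1], 1) -> 1  [called from main, line 46]
Origin of each log line:
  1: emitted by main (line 45)
  2: emitted by mix_signals (line 24)
  3: emitted by audit_lot (line 2)
  4: emitted by audit_lot (line 6)
  5: emitted by scan_readings (line 10)
  6: emitted by scan_readings (line 15)
  7: emitted by mix_signals (line 27)
  8: emitted by main (line 47)
  9: emitted by rank_cells (line 36)
A correct fix: line 31: replace `-2` with `0`.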